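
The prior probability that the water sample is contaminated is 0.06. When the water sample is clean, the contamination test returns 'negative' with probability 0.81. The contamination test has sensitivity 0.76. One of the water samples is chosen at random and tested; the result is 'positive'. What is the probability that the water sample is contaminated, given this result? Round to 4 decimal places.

Let H be the event that the water sample is contaminated. P(H) = 0.06, so P(¬H) = 0.94. With E the 'positive' result, P(E|H) = 0.76 and P(E|¬H) = 0.19.
P(E) = 0.76·0.06 + 0.19·0.94 = 0.045600 + 0.17860 = 0.22420.
By Bayes' theorem, P(H|E) = 0.045600 / 0.22420 = 0.2034.

P(H | E) ≈ 0.2034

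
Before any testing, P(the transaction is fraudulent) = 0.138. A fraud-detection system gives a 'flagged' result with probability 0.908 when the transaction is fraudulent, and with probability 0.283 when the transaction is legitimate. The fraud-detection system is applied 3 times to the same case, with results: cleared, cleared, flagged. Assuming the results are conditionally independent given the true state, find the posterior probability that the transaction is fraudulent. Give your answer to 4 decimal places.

Posterior P(H) ≈ 0.0084

Let H be the event that the transaction is fraudulent; start with P(H) = 0.138. P('flagged'|H) = 0.908, P('flagged'|¬H) = 0.283.
Update on result 1 ('cleared'): P(H) ← 0.092·0.1380 / (0.092·0.1380 + 0.717·0.8620) = 0.012696/0.63075 = 0.0201.
Update on result 2 ('cleared'): P(H) ← 0.092·0.0201 / (0.092·0.0201 + 0.717·0.9799) = 0.0018518/0.70442 = 0.0026.
Update on result 3 ('flagged'): P(H) ← 0.908·0.0026 / (0.908·0.0026 + 0.283·0.9974) = 0.0023870/0.28464 = 0.0084.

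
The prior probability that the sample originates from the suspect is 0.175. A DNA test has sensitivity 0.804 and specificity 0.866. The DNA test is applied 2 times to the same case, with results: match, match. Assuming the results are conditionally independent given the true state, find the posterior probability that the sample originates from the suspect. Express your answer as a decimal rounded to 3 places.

Posterior P(H) ≈ 0.884

With H the event that the sample originates from the suspect, the joint likelihood of the observed sequence is P(data|H) = 0.804·0.804 = 0.64642 and P(data|¬H) = 0.134·0.134 = 0.017956.
Bayes: P(H|data) = 0.175·0.64642 / (0.175·0.64642 + 0.825·0.017956) = 0.11312/0.12794 = 0.8842.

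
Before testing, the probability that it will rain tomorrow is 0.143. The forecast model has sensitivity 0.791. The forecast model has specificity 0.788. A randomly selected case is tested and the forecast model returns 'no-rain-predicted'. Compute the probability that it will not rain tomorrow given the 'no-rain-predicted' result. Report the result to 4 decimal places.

P(¬H | E) ≈ 0.9576

Write H for 'it will rain tomorrow'. Prior odds H:¬H = 0.143/0.857 = 0.16686. For the 'no-rain-predicted' outcome, the likelihood ratio is 0.209/0.788 = 0.26523.
Posterior odds = 0.16686 × 0.26523 = 0.044256, so P(H|E) = 0.044256/(1+0.044256) = 0.0424. Then P(¬H|E) = 1 − 0.0424 = 0.9576.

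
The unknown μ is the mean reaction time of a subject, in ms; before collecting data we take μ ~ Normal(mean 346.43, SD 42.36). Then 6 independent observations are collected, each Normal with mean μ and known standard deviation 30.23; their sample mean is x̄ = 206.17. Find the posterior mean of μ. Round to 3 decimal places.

Posterior mean ≈ 217.144

With known σ, the Normal prior is conjugate. Weight on the data is w = (n/σ²)/(n/σ² + 1/τ₀²) = 0.00656561/(0.00656561+0.00055730) = 0.92176.
Posterior mean = w·x̄ + (1−w)·μ₀ = 0.92176·206.17 + 0.078240·346.43 = 217.144.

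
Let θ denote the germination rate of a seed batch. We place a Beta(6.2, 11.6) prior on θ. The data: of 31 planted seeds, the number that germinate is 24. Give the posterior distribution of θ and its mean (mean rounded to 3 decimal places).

Posterior: Beta(30.2, 18.6); mean ≈ 0.619

The binomial likelihood is conjugate to the Beta prior: with 24 successes and 7 failures, the posterior is Beta(6.2+24, 11.6+7) = Beta(30.2, 18.6).
Posterior mean = α/(α+β) = 30.2/48.8 = 0.619.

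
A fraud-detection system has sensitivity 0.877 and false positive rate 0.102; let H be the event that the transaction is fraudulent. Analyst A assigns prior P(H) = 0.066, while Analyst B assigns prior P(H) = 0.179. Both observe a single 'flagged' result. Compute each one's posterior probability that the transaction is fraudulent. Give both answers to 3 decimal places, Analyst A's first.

Analyst A: 0.378; Analyst B: 0.652

The likelihood ratio for a 'flagged' result is 0.877/0.102 = 8.5980.
Analyst A: prior odds 0.066/0.934 = 0.070664; posterior odds 0.60757; posterior probability 0.378.
Analyst B: prior odds 0.179/0.821 = 0.21803; posterior odds 1.8746; posterior probability 0.652.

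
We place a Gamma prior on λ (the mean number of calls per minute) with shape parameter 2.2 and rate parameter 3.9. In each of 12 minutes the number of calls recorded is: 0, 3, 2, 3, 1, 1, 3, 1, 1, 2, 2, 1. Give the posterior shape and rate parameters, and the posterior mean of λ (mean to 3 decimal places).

Posterior: Gamma(shape=22.2, rate=15.9); mean ≈ 1.396

The Poisson likelihood adds the total count to the shape and the number of exposure periods to the rate. Here ∑xᵢ = 20 and n = 12, so shape 2.2→22.2 and rate 3.9→15.9.
E[λ | data] = 22.2/15.9 = 1.396.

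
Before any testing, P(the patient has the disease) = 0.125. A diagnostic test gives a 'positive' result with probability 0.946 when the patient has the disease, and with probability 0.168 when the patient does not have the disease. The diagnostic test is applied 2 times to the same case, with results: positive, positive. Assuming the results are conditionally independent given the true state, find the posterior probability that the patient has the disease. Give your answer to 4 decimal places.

Let H be the event that the patient has the disease; start with P(H) = 0.125. P('positive'|H) = 0.946, P('positive'|¬H) = 0.168.
Update on result 1 ('positive'): P(H) ← 0.946·0.1250 / (0.946·0.1250 + 0.168·0.8750) = 0.11825/0.26525 = 0.4458.
Update on result 2 ('positive'): P(H) ← 0.946·0.4458 / (0.946·0.4458 + 0.168·0.5542) = 0.42173/0.51484 = 0.8192.

Posterior P(H) ≈ 0.8192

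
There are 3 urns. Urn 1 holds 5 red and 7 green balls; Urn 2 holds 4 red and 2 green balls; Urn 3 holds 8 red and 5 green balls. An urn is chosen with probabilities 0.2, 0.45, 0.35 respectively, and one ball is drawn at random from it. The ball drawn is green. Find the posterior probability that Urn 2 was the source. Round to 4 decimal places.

Tabulate prior·likelihood by source: [1] prior 0.2, lik 0.5833, product 0.1167; [2] prior 0.45, lik 0.3333, product 0.1500; [3] prior 0.35, lik 0.3846, product 0.1346.
Normalizing constant = 0.40128; the posterior for Urn 2 is its product over the sum, 0.1500/0.40128 = 0.3738.

Posterior probability ≈ 0.3738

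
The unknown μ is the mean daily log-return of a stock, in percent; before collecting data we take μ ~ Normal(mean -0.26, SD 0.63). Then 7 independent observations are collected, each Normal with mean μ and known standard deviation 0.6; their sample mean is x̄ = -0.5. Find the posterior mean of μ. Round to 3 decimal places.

Posterior mean ≈ -0.472

Prior precision 1/τ₀² = 1/0.63² = 2.51953; data precision n/σ² = 7/0.6² = 19.4444.
Posterior precision = 2.51953 + 19.4444 = 21.9640.
Posterior mean = (2.51953·-0.26 + 19.4444·-0.5) / 21.9640 = -0.472.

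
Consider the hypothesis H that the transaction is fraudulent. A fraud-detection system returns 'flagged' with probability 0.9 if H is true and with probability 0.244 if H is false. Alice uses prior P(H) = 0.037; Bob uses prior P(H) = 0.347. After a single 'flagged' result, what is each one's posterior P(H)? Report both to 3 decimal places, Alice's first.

The likelihood ratio for a 'flagged' result is 0.9/0.244 = 3.6885.
Alice: prior odds 0.037/0.963 = 0.038422; posterior odds 0.14172; posterior probability 0.124.
Bob: prior odds 0.347/0.653 = 0.53139; posterior odds 1.9601; posterior probability 0.662.

Alice: 0.124; Bob: 0.662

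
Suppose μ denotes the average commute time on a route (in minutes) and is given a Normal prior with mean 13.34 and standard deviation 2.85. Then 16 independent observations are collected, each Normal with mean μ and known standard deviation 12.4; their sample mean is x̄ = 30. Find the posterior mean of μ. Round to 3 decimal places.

Posterior mean ≈ 20.971

Prior precision 1/τ₀² = 1/2.85² = 0.123115; data precision n/σ² = 16/12.4² = 0.104058.
Posterior precision = 0.123115 + 0.104058 = 0.227173.
Posterior mean = (0.123115·13.34 + 0.104058·30) / 0.227173 = 20.971.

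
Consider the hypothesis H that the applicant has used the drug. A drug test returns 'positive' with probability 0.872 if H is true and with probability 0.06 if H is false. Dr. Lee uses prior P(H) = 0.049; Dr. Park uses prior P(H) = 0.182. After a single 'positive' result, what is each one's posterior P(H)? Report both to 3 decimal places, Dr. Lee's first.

P('+'|H) = 0.872, P('+'|¬H) = 0.06.
Dr. Lee: numerator 0.872·0.049 = 0.042728; evidence = 0.042728+0.06·0.951 = 0.099788; posterior = 0.428.
Dr. Park: numerator 0.872·0.182 = 0.15870; evidence = 0.15870+0.06·0.818 = 0.20778; posterior = 0.764.

Dr. Lee: 0.428; Dr. Park: 0.764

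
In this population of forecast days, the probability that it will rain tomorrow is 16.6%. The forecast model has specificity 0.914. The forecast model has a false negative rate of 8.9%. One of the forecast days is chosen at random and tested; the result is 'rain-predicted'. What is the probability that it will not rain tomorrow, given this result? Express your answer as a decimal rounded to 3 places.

P(¬H | E) ≈ 0.322

Let H be the event that it will rain tomorrow. P(H) = 0.166, so P(¬H) = 0.834. With E the 'rain-predicted' result, P(E|H) = 0.911 and P(E|¬H) = 0.086.
P(E) = 0.911·0.166 + 0.086·0.834 = 0.15123 + 0.071724 = 0.22295.
By Bayes' theorem, P(H|E) = 0.15123 / 0.22295 = 0.678. Hence P(¬H|E) = 1 − 0.678 = 0.322.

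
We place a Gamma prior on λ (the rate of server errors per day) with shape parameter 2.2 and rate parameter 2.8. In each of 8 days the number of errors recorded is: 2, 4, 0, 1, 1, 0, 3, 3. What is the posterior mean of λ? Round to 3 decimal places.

The Poisson likelihood adds the total count to the shape and the number of exposure periods to the rate. Here ∑xᵢ = 14 and n = 8, so shape 2.2→16.2 and rate 2.8→10.8.
E[λ | data] = 16.2/10.8 = 1.500.

Posterior mean ≈ 1.500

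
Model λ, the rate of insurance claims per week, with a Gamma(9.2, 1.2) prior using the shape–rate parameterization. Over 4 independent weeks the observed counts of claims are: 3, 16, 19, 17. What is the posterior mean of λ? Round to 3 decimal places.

Posterior mean ≈ 12.346

The Poisson likelihood adds the total count to the shape and the number of exposure periods to the rate. Here ∑xᵢ = 55 and n = 4, so shape 9.2→64.2 and rate 1.2→5.2.
E[λ | data] = 64.2/5.2 = 12.346.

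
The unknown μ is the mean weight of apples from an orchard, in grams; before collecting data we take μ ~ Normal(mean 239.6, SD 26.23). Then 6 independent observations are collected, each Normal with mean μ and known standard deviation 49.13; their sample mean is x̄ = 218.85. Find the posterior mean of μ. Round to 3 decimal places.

Prior precision 1/τ₀² = 1/26.23² = 0.00145346; data precision n/σ² = 6/49.13² = 0.00248575.
Posterior precision = 0.00145346 + 0.00248575 = 0.00393921.
Posterior mean = (0.00145346·239.6 + 0.00248575·218.85) / 0.00393921 = 226.506.

Posterior mean ≈ 226.506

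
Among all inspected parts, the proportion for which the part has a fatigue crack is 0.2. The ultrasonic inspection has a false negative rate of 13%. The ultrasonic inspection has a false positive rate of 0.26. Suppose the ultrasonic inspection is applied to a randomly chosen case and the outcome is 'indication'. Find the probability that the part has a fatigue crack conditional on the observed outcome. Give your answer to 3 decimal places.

Let H be the event that the part has a fatigue crack. P(H) = 0.2, so P(¬H) = 0.8. With E the 'indication' result, P(E|H) = 0.87 and P(E|¬H) = 0.26.
P(E) = 0.87·0.2 + 0.26·0.8 = 0.17400 + 0.20800 = 0.38200.
By Bayes' theorem, P(H|E) = 0.17400 / 0.38200 = 0.455.

P(H | E) ≈ 0.455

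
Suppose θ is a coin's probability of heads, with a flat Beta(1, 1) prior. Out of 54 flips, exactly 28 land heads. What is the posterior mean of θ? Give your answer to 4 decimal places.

Posterior mean ≈ 0.5179

The binomial likelihood is conjugate to the Beta prior: with 28 successes and 26 failures, the posterior is Beta(1+28, 1+26) = Beta(29, 27).
Posterior mean = α/(α+β) = 29/56 = 0.5179.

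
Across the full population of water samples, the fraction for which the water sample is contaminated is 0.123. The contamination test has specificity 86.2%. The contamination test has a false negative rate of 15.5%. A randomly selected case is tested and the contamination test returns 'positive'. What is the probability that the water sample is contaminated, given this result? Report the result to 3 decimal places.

P(H | E) ≈ 0.462

Write H for 'the water sample is contaminated'. Prior odds H:¬H = 0.123/0.877 = 0.14025. For the 'positive' outcome, the likelihood ratio is 0.845/0.138 = 6.1232.
Posterior odds = 0.14025 × 6.1232 = 0.85878, so P(H|E) = 0.85878/(1+0.85878) = 0.462.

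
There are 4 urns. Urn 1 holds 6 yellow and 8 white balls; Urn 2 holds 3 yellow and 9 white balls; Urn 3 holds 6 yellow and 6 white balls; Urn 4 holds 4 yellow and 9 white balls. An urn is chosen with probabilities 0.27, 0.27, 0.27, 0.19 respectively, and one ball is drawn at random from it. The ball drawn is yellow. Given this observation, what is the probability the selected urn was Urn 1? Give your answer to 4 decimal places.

Posterior probability ≈ 0.3072

Tabulate prior·likelihood by source: [1] prior 0.27, lik 0.4286, product 0.1157; [2] prior 0.27, lik 0.25, product 0.06750; [3] prior 0.27, lik 0.5, product 0.1350; [4] prior 0.19, lik 0.3077, product 0.05846.
Normalizing constant = 0.37668; the posterior for Urn 1 is its product over the sum, 0.1157/0.37668 = 0.3072.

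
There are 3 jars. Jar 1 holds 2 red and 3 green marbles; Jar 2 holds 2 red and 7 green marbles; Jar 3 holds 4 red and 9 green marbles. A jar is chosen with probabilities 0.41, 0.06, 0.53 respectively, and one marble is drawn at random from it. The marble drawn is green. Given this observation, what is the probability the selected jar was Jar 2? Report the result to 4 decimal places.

Posterior probability ≈ 0.0708

Tabulate prior·likelihood by source: [1] prior 0.41, lik 0.6, product 0.2460; [2] prior 0.06, lik 0.7778, product 0.04667; [3] prior 0.53, lik 0.6923, product 0.3669.
Normalizing constant = 0.65959; the posterior for Jar 2 is its product over the sum, 0.04667/0.65959 = 0.0708.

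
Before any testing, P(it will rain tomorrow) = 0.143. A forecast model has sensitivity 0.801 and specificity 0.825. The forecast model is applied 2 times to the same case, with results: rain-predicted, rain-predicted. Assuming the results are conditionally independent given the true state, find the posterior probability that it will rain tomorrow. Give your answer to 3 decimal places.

With H the event that it will rain tomorrow, the joint likelihood of the observed sequence is P(data|H) = 0.801·0.801 = 0.64160 and P(data|¬H) = 0.175·0.175 = 0.030625.
Bayes: P(H|data) = 0.143·0.64160 / (0.143·0.64160 + 0.857·0.030625) = 0.091749/0.11799 = 0.7776.

Posterior P(H) ≈ 0.778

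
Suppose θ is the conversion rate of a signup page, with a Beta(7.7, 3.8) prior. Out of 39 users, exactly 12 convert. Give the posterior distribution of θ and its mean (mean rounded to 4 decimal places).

The binomial likelihood is conjugate to the Beta prior: with 12 successes and 27 failures, the posterior is Beta(7.7+12, 3.8+27) = Beta(19.7, 30.8).
E[θ | data] = 19.7/(19.7+30.8) = 0.3901.

Posterior: Beta(19.7, 30.8); mean ≈ 0.3901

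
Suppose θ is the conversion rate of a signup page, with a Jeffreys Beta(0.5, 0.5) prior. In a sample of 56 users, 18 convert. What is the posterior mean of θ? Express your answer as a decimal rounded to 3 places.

Posterior mean ≈ 0.325

Observing 18 successes and 38 failures updates Beta(0.5, 0.5) by adding the success and failure counts to the two shape parameters: α = 0.5+18 = 18.5, β = 0.5+38 = 38.5.
E[θ | data] = 18.5/(18.5+38.5) = 0.325.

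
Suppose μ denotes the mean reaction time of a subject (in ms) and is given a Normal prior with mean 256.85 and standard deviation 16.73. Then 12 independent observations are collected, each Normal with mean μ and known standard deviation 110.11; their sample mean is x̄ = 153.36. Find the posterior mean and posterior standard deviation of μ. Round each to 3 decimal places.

Posterior mean ≈ 234.400; posterior SD ≈ 14.805

With known σ, the Normal prior is conjugate. Weight on the data is w = (n/σ²)/(n/σ² + 1/τ₀²) = 0.00098976/(0.00098976+0.00357280) = 0.21693.
Posterior mean = w·x̄ + (1−w)·μ₀ = 0.21693·153.36 + 0.78307·256.85 = 234.400. Posterior variance = 1/(0.00098976+0.00357280) = 219.176, so SD = 14.805.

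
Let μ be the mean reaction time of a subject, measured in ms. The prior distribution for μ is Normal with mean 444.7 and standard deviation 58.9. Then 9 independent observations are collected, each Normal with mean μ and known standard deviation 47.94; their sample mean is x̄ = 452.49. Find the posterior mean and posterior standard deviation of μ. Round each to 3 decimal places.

Posterior mean ≈ 451.956; posterior SD ≈ 15.422

With known σ, the Normal prior is conjugate. Weight on the data is w = (n/σ²)/(n/σ² + 1/τ₀²) = 0.00391603/(0.00391603+0.00028825) = 0.93144.
Posterior mean = w·x̄ + (1−w)·μ₀ = 0.93144·452.49 + 0.068561·444.7 = 451.956. Posterior variance = 1/(0.00391603+0.00028825) = 237.853, so SD = 15.422.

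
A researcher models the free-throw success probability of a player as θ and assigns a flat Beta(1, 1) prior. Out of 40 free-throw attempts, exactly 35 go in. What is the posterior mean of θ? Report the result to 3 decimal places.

The binomial likelihood is conjugate to the Beta prior: with 35 successes and 5 failures, the posterior is Beta(1+35, 1+5) = Beta(36, 6).
Posterior mean = α/(α+β) = 36/42 = 0.857.

Posterior mean ≈ 0.857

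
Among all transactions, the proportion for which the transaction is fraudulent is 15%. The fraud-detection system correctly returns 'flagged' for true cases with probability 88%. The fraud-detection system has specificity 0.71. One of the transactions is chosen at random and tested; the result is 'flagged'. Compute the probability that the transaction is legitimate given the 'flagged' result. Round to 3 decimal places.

P(¬H | E) ≈ 0.651

Let H be the event that the transaction is fraudulent. P(H) = 0.15, so P(¬H) = 0.85. With E the 'flagged' result, P(E|H) = 0.88 and P(E|¬H) = 0.29.
P(E) = 0.88·0.15 + 0.29·0.85 = 0.13200 + 0.24650 = 0.37850.
By Bayes' theorem, P(H|E) = 0.13200 / 0.37850 = 0.349. Hence P(¬H|E) = 1 − 0.349 = 0.651.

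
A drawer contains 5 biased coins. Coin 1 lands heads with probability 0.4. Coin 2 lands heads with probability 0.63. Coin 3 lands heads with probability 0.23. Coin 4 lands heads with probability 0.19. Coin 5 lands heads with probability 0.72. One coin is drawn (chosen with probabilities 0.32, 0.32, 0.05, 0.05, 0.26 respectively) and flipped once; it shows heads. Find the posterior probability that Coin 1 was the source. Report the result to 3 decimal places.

Tabulate prior·likelihood by source: [1] prior 0.32, lik 0.4, product 0.1280; [2] prior 0.32, lik 0.63, product 0.2016; [3] prior 0.05, lik 0.23, product 0.01150; [4] prior 0.05, lik 0.19, product 0.009500; [5] prior 0.26, lik 0.72, product 0.1872.
Normalizing constant = 0.53780; the posterior for Coin 1 is its product over the sum, 0.1280/0.53780 = 0.238.

Posterior probability ≈ 0.238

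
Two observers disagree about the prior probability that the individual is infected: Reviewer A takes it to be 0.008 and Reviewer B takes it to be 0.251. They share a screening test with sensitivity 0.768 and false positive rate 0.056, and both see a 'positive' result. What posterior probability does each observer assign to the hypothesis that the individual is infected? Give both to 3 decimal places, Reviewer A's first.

P('+'|H) = 0.768, P('+'|¬H) = 0.056.
Reviewer A: numerator 0.768·0.008 = 0.0061440; evidence = 0.0061440+0.056·0.992 = 0.061696; posterior = 0.100.
Reviewer B: numerator 0.768·0.251 = 0.19277; evidence = 0.19277+0.056·0.749 = 0.23471; posterior = 0.821.

Reviewer A: 0.100; Reviewer B: 0.821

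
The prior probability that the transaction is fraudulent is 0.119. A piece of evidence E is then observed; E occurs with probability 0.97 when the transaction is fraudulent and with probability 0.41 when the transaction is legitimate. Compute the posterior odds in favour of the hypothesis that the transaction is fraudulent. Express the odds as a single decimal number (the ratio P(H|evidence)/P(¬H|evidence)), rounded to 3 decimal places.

Prior odds = 0.119/(1−0.119) = 0.13507.
Likelihood ratio for E = 0.97/0.41 = 2.3659.
Posterior odds = prior odds × LR = 0.31956.

Posterior odds ≈ 0.320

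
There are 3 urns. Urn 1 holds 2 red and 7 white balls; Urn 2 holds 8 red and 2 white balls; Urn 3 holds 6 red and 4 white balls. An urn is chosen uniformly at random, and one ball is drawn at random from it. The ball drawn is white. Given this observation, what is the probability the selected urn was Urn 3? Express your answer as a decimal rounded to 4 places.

Posterior probability ≈ 0.2903

P(white|Urn 1) = 0.7778; P(white|Urn 2) = 0.2; P(white|Urn 3) = 0.4.
Prior × likelihood for each source: 0.333333·0.7778=0.2593, 0.333333·0.2=0.06667, 0.333333·0.4=0.1333. Summing gives P(white) = 0.45926.
P(Urn 3 | white) = 0.1333 / 0.45926 = 0.2903.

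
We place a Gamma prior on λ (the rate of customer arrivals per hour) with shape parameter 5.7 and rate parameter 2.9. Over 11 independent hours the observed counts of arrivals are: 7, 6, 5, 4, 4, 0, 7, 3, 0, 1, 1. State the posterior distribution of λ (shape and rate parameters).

Posterior: Gamma(shape=43.7, rate=13.9)

The Poisson likelihood adds the total count to the shape and the number of exposure periods to the rate. Here ∑xᵢ = 38 and n = 11, so shape 5.7→43.7 and rate 2.9→13.9.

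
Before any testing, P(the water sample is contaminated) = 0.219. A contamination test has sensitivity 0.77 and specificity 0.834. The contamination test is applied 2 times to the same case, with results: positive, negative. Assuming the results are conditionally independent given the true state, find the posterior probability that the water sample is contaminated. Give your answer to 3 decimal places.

With H the event that the water sample is contaminated, the joint likelihood of the observed sequence is P(data|H) = 0.77·0.23 = 0.17710 and P(data|¬H) = 0.166·0.834 = 0.13844.
Bayes: P(H|data) = 0.219·0.17710 / (0.219·0.17710 + 0.781·0.13844) = 0.038785/0.14691 = 0.2640.

Posterior P(H) ≈ 0.264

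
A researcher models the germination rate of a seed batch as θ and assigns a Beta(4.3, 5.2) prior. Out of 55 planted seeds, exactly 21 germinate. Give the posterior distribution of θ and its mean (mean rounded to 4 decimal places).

Observing 21 successes and 34 failures updates Beta(4.3, 5.2) by adding the success and failure counts to the two shape parameters: α = 4.3+21 = 25.3, β = 5.2+34 = 39.2.
Posterior mean = α/(α+β) = 25.3/64.5 = 0.3922.

Posterior: Beta(25.3, 39.2); mean ≈ 0.3922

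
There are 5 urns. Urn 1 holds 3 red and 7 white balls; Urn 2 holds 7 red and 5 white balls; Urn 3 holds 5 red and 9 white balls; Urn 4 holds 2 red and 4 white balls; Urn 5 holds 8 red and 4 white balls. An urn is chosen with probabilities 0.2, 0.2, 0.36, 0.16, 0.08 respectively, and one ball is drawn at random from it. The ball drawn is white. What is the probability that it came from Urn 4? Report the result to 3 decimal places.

Posterior probability ≈ 0.181

P(white|Urn 1) = 0.7; P(white|Urn 2) = 0.4167; P(white|Urn 3) = 0.6429; P(white|Urn 4) = 0.6667; P(white|Urn 5) = 0.3333.
Prior × likelihood for each source: 0.2·0.7=0.1400, 0.2·0.4167=0.08333, 0.36·0.6429=0.2314, 0.16·0.6667=0.1067, 0.08·0.3333=0.02667. Summing gives P(white) = 0.58810.
P(Urn 4 | white) = 0.1067 / 0.58810 = 0.181.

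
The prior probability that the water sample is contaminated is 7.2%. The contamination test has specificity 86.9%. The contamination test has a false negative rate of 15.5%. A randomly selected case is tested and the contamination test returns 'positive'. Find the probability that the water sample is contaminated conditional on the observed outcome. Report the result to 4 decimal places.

Write H for 'the water sample is contaminated'. Prior odds H:¬H = 0.072/0.928 = 0.077586. For the 'positive' outcome, the likelihood ratio is 0.845/0.131 = 6.4504.
Posterior odds = 0.077586 × 6.4504 = 0.50046, so P(H|E) = 0.50046/(1+0.50046) = 0.3335.

P(H | E) ≈ 0.3335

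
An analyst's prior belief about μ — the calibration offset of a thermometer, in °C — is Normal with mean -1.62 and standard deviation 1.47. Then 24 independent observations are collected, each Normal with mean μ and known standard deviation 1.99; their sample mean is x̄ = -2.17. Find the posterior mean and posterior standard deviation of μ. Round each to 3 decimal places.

Posterior mean ≈ -2.131; posterior SD ≈ 0.392

Prior precision 1/τ₀² = 1/1.47² = 0.462770; data precision n/σ² = 24/1.99² = 6.06045.
Posterior precision = 0.462770 + 6.06045 = 6.52322, giving posterior SD = 1/√6.52322 = 0.392.
Posterior mean = (0.462770·-1.62 + 6.06045·-2.17) / 6.52322 = -2.131.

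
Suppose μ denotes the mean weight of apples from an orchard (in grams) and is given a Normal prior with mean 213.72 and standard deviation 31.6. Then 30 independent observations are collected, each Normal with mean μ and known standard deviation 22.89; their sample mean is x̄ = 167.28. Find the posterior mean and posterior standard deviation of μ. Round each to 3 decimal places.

With known σ, the Normal prior is conjugate. Weight on the data is w = (n/σ²)/(n/σ² + 1/τ₀²) = 0.0572571/(0.0572571+0.00100144) = 0.98281.
Posterior mean = w·x̄ + (1−w)·μ₀ = 0.98281·167.28 + 0.017190·213.72 = 168.078. Posterior variance = 1/(0.0572571+0.00100144) = 17.1649, so SD = 4.143.

Posterior mean ≈ 168.078; posterior SD ≈ 4.143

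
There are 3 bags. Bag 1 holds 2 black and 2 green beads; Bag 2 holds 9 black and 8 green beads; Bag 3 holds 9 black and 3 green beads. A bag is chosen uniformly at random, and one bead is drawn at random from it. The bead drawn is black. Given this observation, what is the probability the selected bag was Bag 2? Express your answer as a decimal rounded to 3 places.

P(black|Bag 1) = 0.5; P(black|Bag 2) = 0.5294; P(black|Bag 3) = 0.75.
Prior × likelihood for each source: 0.333333·0.5=0.1667, 0.333333·0.5294=0.1765, 0.333333·0.75=0.2500. Summing gives P(black) = 0.59314.
P(Bag 2 | black) = 0.1765 / 0.59314 = 0.298.

Posterior probability ≈ 0.298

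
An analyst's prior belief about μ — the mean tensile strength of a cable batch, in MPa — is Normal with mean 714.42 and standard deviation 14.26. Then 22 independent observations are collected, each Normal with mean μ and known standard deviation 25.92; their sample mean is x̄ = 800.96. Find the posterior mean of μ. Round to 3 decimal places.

Posterior mean ≈ 789.660

Prior precision 1/τ₀² = 1/14.26² = 0.00491769; data precision n/σ² = 22/25.92² = 0.0327456.
Posterior precision = 0.00491769 + 0.0327456 = 0.0376633.
Posterior mean = (0.00491769·714.42 + 0.0327456·800.96) / 0.0376633 = 789.660.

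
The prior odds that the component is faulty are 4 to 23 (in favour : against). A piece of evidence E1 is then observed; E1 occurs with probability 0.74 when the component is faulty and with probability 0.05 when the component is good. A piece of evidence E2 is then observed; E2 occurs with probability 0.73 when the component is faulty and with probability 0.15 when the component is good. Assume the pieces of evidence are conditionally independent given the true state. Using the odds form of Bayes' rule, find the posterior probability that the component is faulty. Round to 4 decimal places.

Posterior probability ≈ 0.9261

Prior odds = 4/23 = 0.17391. In log-odds, ln(0.17391) = -1.7492.
Add log likelihood ratios: ln(14.800) + ln(4.8667) = 4.2770.
Posterior log-odds = 2.5278, so posterior odds = exp(2.5278) = 12.526. Converting, P(H|E) = 12.526/13.526 = 0.9261.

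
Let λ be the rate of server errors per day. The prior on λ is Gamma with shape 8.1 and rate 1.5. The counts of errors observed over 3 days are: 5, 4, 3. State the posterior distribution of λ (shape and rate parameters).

The Poisson likelihood adds the total count to the shape and the number of exposure periods to the rate. Here ∑xᵢ = 12 and n = 3, so shape 8.1→20.1 and rate 1.5→4.5.

Posterior: Gamma(shape=20.1, rate=4.5)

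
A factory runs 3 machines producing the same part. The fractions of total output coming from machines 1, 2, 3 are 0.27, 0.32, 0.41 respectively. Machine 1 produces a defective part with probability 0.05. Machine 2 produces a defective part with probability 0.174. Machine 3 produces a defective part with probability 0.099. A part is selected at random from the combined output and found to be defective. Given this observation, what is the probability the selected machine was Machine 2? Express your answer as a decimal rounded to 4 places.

Posterior probability ≈ 0.5072

P(defective|M1) = 0.05; P(defective|M2) = 0.174; P(defective|M3) = 0.099.
Prior × likelihood for each source: 0.27·0.05=0.01350, 0.32·0.174=0.05568, 0.41·0.099=0.04059. Summing gives P(defective) = 0.10977.
P(Machine 2 | defective) = 0.05568 / 0.10977 = 0.5072.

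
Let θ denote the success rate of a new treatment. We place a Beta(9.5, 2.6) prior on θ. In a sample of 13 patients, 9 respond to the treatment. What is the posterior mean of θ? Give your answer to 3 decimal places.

Posterior mean ≈ 0.737

Observing 9 successes and 4 failures updates Beta(9.5, 2.6) by adding the success and failure counts to the two shape parameters: α = 9.5+9 = 18.5, β = 2.6+4 = 6.6.
Posterior mean = α/(α+β) = 18.5/25.1 = 0.737.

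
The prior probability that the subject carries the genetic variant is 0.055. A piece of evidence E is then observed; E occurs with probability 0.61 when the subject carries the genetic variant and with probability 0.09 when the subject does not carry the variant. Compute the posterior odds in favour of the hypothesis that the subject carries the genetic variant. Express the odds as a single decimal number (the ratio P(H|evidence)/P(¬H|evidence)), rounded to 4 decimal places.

Prior odds = 0.055/(1−0.055) = 0.058201. In log-odds, ln(0.058201) = -2.8439.
Add log likelihood ratio: ln(6.7778) = 1.9136.
Posterior log-odds = -0.93020, so posterior odds = exp(-0.93020) = 0.39447.

Posterior odds ≈ 0.3945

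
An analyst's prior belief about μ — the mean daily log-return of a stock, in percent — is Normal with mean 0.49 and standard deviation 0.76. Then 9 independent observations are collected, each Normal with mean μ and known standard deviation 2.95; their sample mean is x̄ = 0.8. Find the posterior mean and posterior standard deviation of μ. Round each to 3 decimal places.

Posterior mean ≈ 0.606; posterior SD ≈ 0.601

With known σ, the Normal prior is conjugate. Weight on the data is w = (n/σ²)/(n/σ² + 1/τ₀²) = 1.03419/(1.03419+1.73130) = 0.37396.
Posterior mean = w·x̄ + (1−w)·μ₀ = 0.37396·0.8 + 0.62604·0.49 = 0.606. Posterior variance = 1/(1.03419+1.73130) = 0.361600, so SD = 0.601.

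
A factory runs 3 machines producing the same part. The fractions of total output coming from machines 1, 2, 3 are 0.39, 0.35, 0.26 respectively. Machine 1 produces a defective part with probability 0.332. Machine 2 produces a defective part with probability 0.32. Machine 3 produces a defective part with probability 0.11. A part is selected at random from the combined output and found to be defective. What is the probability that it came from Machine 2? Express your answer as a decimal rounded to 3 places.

P(defective|M1) = 0.332; P(defective|M2) = 0.32; P(defective|M3) = 0.11.
Prior × likelihood for each source: 0.39·0.332=0.1295, 0.35·0.32=0.1120, 0.26·0.11=0.02860. Summing gives P(defective) = 0.27008.
P(Machine 2 | defective) = 0.1120 / 0.27008 = 0.415.

Posterior probability ≈ 0.415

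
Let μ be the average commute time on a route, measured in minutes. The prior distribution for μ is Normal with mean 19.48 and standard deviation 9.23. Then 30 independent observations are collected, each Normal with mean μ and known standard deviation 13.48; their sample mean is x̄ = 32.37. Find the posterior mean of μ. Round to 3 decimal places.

Posterior mean ≈ 31.514

Prior precision 1/τ₀² = 1/9.23² = 0.0117381; data precision n/σ² = 30/13.48² = 0.165098.
Posterior precision = 0.0117381 + 0.165098 = 0.176836.
Posterior mean = (0.0117381·19.48 + 0.165098·32.37) / 0.176836 = 31.514.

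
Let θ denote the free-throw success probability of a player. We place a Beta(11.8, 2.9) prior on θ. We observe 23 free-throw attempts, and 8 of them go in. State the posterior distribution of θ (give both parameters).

The binomial likelihood is conjugate to the Beta prior: with 8 successes and 15 failures, the posterior is Beta(11.8+8, 2.9+15) = Beta(19.8, 17.9).

Posterior: Beta(19.8, 17.9)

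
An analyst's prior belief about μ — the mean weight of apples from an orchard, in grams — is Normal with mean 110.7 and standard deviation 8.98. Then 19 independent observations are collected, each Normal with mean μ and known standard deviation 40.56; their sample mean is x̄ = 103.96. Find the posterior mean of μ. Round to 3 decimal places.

With known σ, the Normal prior is conjugate. Weight on the data is w = (n/σ²)/(n/σ² + 1/τ₀²) = 0.0115494/(0.0115494+0.0124007) = 0.48223.
Posterior mean = w·x̄ + (1−w)·μ₀ = 0.48223·103.96 + 0.51777·110.7 = 107.450.

Posterior mean ≈ 107.450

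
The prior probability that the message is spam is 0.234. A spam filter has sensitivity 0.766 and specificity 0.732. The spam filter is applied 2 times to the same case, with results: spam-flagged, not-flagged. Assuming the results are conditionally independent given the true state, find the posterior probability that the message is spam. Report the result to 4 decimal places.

Posterior P(H) ≈ 0.2182

Let H be the event that the message is spam; start with P(H) = 0.234. P('spam-flagged'|H) = 0.766, P('spam-flagged'|¬H) = 0.268.
Update on result 1 ('spam-flagged'): P(H) ← 0.766·0.2340 / (0.766·0.2340 + 0.268·0.7660) = 0.17924/0.38453 = 0.4661.
Update on result 2 ('not-flagged'): P(H) ← 0.234·0.4661 / (0.234·0.4661 + 0.732·0.5339) = 0.10908/0.49986 = 0.2182.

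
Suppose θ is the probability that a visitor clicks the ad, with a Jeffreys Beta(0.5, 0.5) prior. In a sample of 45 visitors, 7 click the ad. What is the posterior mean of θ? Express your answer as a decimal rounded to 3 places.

The binomial likelihood is conjugate to the Beta prior: with 7 successes and 38 failures, the posterior is Beta(0.5+7, 0.5+38) = Beta(7.5, 38.5).
Posterior mean = α/(α+β) = 7.5/46 = 0.163.

Posterior mean ≈ 0.163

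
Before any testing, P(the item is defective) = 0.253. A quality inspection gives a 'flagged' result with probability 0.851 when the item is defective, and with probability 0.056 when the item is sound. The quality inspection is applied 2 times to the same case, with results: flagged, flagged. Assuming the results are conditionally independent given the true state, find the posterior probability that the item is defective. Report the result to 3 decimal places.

Posterior P(H) ≈ 0.987

Let H be the event that the item is defective; start with P(H) = 0.253. P('flagged'|H) = 0.851, P('flagged'|¬H) = 0.056.
Update on result 1 ('flagged'): P(H) ← 0.851·0.2530 / (0.851·0.2530 + 0.056·0.7470) = 0.21530/0.25714 = 0.8373.
Update on result 2 ('flagged'): P(H) ← 0.851·0.8373 / (0.851·0.8373 + 0.056·0.1627) = 0.71256/0.72167 = 0.9874.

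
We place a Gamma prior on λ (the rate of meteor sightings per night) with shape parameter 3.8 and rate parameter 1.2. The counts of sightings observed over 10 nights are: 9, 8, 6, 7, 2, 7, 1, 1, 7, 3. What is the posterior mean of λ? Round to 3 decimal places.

Posterior mean ≈ 4.893

The Poisson likelihood adds the total count to the shape and the number of exposure periods to the rate. Here ∑xᵢ = 51 and n = 10, so shape 3.8→54.8 and rate 1.2→11.2.
Posterior mean = shape/rate = 54.8/11.2 = 4.893.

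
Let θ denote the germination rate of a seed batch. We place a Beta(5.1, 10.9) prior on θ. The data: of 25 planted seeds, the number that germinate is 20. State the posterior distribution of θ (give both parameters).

Posterior: Beta(25.1, 15.9)

The binomial likelihood is conjugate to the Beta prior: with 20 successes and 5 failures, the posterior is Beta(5.1+20, 10.9+5) = Beta(25.1, 15.9).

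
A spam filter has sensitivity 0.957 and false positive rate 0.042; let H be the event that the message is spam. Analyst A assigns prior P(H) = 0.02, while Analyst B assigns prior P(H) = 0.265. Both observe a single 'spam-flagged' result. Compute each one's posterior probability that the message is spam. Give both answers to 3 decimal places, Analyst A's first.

The likelihood ratio for a 'spam-flagged' result is 0.957/0.042 = 22.786.
Analyst A: prior odds 0.02/0.98 = 0.020408; posterior odds 0.46501; posterior probability 0.317.
Analyst B: prior odds 0.265/0.735 = 0.36054; posterior odds 8.2153; posterior probability 0.891.

Analyst A: 0.317; Analyst B: 0.891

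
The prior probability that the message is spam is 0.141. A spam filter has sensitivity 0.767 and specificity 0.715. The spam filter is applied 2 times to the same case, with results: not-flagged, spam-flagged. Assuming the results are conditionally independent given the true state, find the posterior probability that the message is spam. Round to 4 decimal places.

Let H be the event that the message is spam; start with P(H) = 0.141. P('spam-flagged'|H) = 0.767, P('spam-flagged'|¬H) = 0.285.
Update on result 1 ('not-flagged'): P(H) ← 0.233·0.1410 / (0.233·0.1410 + 0.715·0.8590) = 0.032853/0.64704 = 0.0508.
Update on result 2 ('spam-flagged'): P(H) ← 0.767·0.0508 / (0.767·0.0508 + 0.285·0.9492) = 0.038944/0.30947 = 0.1258.

Posterior P(H) ≈ 0.1258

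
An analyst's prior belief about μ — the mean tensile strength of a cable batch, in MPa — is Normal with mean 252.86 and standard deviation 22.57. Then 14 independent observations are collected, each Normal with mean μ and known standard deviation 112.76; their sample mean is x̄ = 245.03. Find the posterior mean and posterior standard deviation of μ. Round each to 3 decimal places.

Prior precision 1/τ₀² = 1/22.57² = 0.00196307; data precision n/σ² = 14/112.76² = 0.00110108.
Posterior precision = 0.00196307 + 0.00110108 = 0.00306415, giving posterior SD = 1/√0.00306415 = 18.065.
Posterior mean = (0.00196307·252.86 + 0.00110108·245.03) / 0.00306415 = 250.046.

Posterior mean ≈ 250.046; posterior SD ≈ 18.065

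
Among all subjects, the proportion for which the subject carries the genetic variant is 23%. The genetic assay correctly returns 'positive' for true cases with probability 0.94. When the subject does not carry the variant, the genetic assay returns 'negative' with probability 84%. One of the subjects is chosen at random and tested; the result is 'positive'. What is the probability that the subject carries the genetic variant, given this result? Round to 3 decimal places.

Let H be the event that the subject carries the genetic variant. P(H) = 0.23, so P(¬H) = 0.77. With E the 'positive' result, P(E|H) = 0.94 and P(E|¬H) = 0.16.
P(E) = 0.94·0.23 + 0.16·0.77 = 0.21620 + 0.12320 = 0.33940.
By Bayes' theorem, P(H|E) = 0.21620 / 0.33940 = 0.637.

P(H | E) ≈ 0.637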